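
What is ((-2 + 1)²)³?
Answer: 1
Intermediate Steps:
((-2 + 1)²)³ = ((-1)²)³ = 1³ = 1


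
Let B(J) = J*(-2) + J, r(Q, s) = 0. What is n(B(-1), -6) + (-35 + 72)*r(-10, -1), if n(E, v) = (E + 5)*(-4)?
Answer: -24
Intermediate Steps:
B(J) = -J (B(J) = -2*J + J = -J)
n(E, v) = -20 - 4*E (n(E, v) = (5 + E)*(-4) = -20 - 4*E)
n(B(-1), -6) + (-35 + 72)*r(-10, -1) = (-20 - (-4)*(-1)) + (-35 + 72)*0 = (-20 - 4*1) + 37*0 = (-20 - 4) + 0 = -24 + 0 = -24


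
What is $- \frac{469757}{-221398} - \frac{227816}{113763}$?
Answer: $\frac{3002958823}{25186900674} \approx 0.11923$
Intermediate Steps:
$- \frac{469757}{-221398} - \frac{227816}{113763} = \left(-469757\right) \left(- \frac{1}{221398}\right) - \frac{227816}{113763} = \frac{469757}{221398} - \frac{227816}{113763} = \frac{3002958823}{25186900674}$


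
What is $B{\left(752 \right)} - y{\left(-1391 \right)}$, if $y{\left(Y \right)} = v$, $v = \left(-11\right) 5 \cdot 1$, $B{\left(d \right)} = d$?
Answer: $807$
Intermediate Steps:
$v = -55$ ($v = \left(-55\right) 1 = -55$)
$y{\left(Y \right)} = -55$
$B{\left(752 \right)} - y{\left(-1391 \right)} = 752 - -55 = 752 + 55 = 807$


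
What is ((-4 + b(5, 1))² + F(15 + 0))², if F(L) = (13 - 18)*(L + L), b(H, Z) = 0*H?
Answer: 17956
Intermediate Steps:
b(H, Z) = 0
F(L) = -10*L
((-4 + b(5, 1))² + F(15 + 0))² = ((-4 + 0)² - 10*(15 + 0))² = ((-4)² - 10*15)² = (16 - 150)² = (-134)² = 17956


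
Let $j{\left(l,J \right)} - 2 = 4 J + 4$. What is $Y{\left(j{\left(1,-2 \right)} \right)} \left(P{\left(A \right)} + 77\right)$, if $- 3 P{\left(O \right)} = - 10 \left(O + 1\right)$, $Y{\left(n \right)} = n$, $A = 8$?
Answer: $-214$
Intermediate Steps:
$j{\left(l,J \right)} = 6 + 4 J$ ($j{\left(l,J \right)} = 2 + \left(4 J + 4\right) = 2 + \left(4 + 4 J\right) = 6 + 4 J$)
$P{\left(O \right)} = \frac{10}{3} + \frac{10 O}{3}$ ($P{\left(O \right)} = - \frac{\left(-10\right) \left(O + 1\right)}{3} = - \frac{\left(-10\right) \left(1 + O\right)}{3} = - \frac{-10 - 10 O}{3} = \frac{10}{3} + \frac{10 O}{3}$)
$Y{\left(j{\left(1,-2 \right)} \right)} \left(P{\left(A \right)} + 77\right) = \left(6 + 4 \left(-2\right)\right) \left(\left(\frac{10}{3} + \frac{10}{3} \cdot 8\right) + 77\right) = \left(6 - 8\right) \left(\left(\frac{10}{3} + \frac{80}{3}\right) + 77\right) = - 2 \left(30 + 77\right) = \left(-2\right) 107 = -214$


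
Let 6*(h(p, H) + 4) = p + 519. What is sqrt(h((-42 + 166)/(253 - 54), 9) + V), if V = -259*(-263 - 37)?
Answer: 13*sqrt(656151954)/1194 ≈ 278.90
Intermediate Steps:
h(p, H) = 165/2 + p/6 (h(p, H) = -4 + (p + 519)/6 = -4 + (519 + p)/6 = -4 + (173/2 + p/6) = 165/2 + p/6)
V = 77700 (V = -259*(-300) = 77700)
sqrt(h((-42 + 166)/(253 - 54), 9) + V) = sqrt((165/2 + ((-42 + 166)/(253 - 54))/6) + 77700) = sqrt((165/2 + (124/199)/6) + 77700) = sqrt((165/2 + (124*(1/199))/6) + 77700) = sqrt((165/2 + (1/6)*(124/199)) + 77700) = sqrt((165/2 + 62/597) + 77700) = sqrt(98629/1194 + 77700) = sqrt(92872429/1194) = 13*sqrt(656151954)/1194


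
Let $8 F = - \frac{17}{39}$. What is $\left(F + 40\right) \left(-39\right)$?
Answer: $- \frac{12463}{8} \approx -1557.9$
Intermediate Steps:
$F = - \frac{17}{312}$ ($F = \frac{\left(-17\right) \frac{1}{39}}{8} = \frac{1}{8} \left(- \frac{17}{39}\right) = - \frac{17}{312} \approx -0.054487$)
$\left(F + 40\right) \left(-39\right) = \left(- \frac{17}{312} + 40\right) \left(-39\right) = \frac{12463}{312} \left(-39\right) = - \frac{12463}{8}$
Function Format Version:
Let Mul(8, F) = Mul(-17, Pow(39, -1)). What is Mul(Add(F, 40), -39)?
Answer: Rational(-12463, 8) ≈ -1557.9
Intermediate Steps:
F = Rational(-17, 312) (F = Mul(Rational(1, 8), Mul(-17, Pow(39, -1))) = Mul(Rational(1, 8), Mul(-17, Rational(1, 39))) = Mul(Rational(1, 8), Rational(-17, 39)) = Rational(-17, 312) ≈ -0.054487)
Mul(Add(F, 40), -39) = Mul(Add(Rational(-17, 312), 40), -39) = Mul(Rational(12463, 312), -39) = Rational(-12463, 8)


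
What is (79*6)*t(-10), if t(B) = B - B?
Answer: 0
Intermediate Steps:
t(B) = 0
(79*6)*t(-10) = (79*6)*0 = 474*0 = 0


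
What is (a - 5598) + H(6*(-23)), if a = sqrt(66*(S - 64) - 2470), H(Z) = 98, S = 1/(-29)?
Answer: -5500 + 4*I*sqrt(351973)/29 ≈ -5500.0 + 81.831*I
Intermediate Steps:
S = -1/29 ≈ -0.034483
a = 4*I*sqrt(351973)/29 (a = sqrt(66*(-1/29 - 64) - 2470) = sqrt(66*(-1857/29) - 2470) = sqrt(-122562/29 - 2470) = sqrt(-194192/29) = 4*I*sqrt(351973)/29 ≈ 81.831*I)
(a - 5598) + H(6*(-23)) = (4*I*sqrt(351973)/29 - 5598) + 98 = (-5598 + 4*I*sqrt(351973)/29) + 98 = -5500 + 4*I*sqrt(351973)/29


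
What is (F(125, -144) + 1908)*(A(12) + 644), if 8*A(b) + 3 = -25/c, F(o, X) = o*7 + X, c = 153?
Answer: 519732577/306 ≈ 1.6985e+6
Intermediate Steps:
F(o, X) = X + 7*o (F(o, X) = 7*o + X = X + 7*o)
A(b) = -121/306 (A(b) = -3/8 + (-25/153)/8 = -3/8 + (-25*1/153)/8 = -3/8 + (⅛)*(-25/153) = -3/8 - 25/1224 = -121/306)
(F(125, -144) + 1908)*(A(12) + 644) = ((-144 + 7*125) + 1908)*(-121/306 + 644) = ((-144 + 875) + 1908)*(196943/306) = (731 + 1908)*(196943/306) = 2639*(196943/306) = 519732577/306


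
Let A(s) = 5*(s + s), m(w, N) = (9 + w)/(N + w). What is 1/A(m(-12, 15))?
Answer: -⅒ ≈ -0.10000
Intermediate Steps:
m(w, N) = (9 + w)/(N + w)
A(s) = 10*s (A(s) = 5*(2*s) = 10*s)
1/A(m(-12, 15)) = 1/(10*((9 - 12)/(15 - 12))) = 1/(10*(-3/3)) = 1/(10*((⅓)*(-3))) = 1/(10*(-1)) = 1/(-10) = -⅒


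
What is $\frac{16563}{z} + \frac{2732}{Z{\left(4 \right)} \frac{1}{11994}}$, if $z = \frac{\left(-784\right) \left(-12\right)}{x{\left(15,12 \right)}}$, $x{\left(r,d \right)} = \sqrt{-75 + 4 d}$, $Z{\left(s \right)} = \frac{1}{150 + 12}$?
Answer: $5308352496 + \frac{16563 i \sqrt{3}}{3136} \approx 5.3084 \cdot 10^{9} + 9.1479 i$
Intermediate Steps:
$Z{\left(s \right)} = \frac{1}{162}$
$z = - \frac{3136 i \sqrt{3}}{3}$ ($z = \frac{\left(-784\right) \left(-12\right)}{\sqrt{-75 + 4 \cdot 12}} = \frac{9408}{\sqrt{-75 + 48}} = \frac{9408}{\sqrt{-27}} = \frac{9408}{3 i \sqrt{3}} = 9408 \left(- \frac{i \sqrt{3}}{9}\right) = - \frac{3136 i \sqrt{3}}{3} \approx - 1810.6 i$)
$\frac{16563}{z} + \frac{2732}{Z{\left(4 \right)} \frac{1}{11994}} = \frac{16563}{\left(- \frac{3136}{3}\right) i \sqrt{3}} + \frac{2732}{\frac{1}{162} \cdot \frac{1}{11994}} = 16563 \frac{i \sqrt{3}}{3136} + \frac{2732}{\frac{1}{162} \cdot \frac{1}{11994}} = \frac{16563 i \sqrt{3}}{3136} + 2732 \frac{1}{\frac{1}{1943028}} = \frac{16563 i \sqrt{3}}{3136} + 2732 \cdot 1943028 = \frac{16563 i \sqrt{3}}{3136} + 5308352496 = 5308352496 + \frac{16563 i \sqrt{3}}{3136}$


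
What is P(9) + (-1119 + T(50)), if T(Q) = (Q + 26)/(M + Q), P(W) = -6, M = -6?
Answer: -12356/11 ≈ -1123.3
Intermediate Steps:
T(Q) = (26 + Q)/(-6 + Q) (T(Q) = (Q + 26)/(-6 + Q) = (26 + Q)/(-6 + Q))
P(9) + (-1119 + T(50)) = -6 + (-1119 + (26 + 50)/(-6 + 50)) = -6 + (-1119 + 76/44) = -6 + (-1119 + (1/44)*76) = -6 + (-1119 + 19/11) = -6 - 12290/11 = -12356/11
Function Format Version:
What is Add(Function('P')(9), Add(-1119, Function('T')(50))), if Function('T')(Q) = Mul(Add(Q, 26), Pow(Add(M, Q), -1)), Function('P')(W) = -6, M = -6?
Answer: Rational(-12356, 11) ≈ -1123.3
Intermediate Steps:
Function('T')(Q) = Mul(Pow(Add(-6, Q), -1), Add(26, Q)) (Function('T')(Q) = Mul(Add(Q, 26), Pow(Add(-6, Q), -1)) = Mul(Add(26, Q), Pow(Add(-6, Q), -1)) = Mul(Pow(Add(-6, Q), -1), Add(26, Q)))
Add(Function('P')(9), Add(-1119, Function('T')(50))) = Add(-6, Add(-1119, Mul(Pow(Add(-6, 50), -1), Add(26, 50)))) = Add(-6, Add(-1119, Mul(Pow(44, -1), 76))) = Add(-6, Add(-1119, Mul(Rational(1, 44), 76))) = Add(-6, Add(-1119, Rational(19, 11))) = Add(-6, Rational(-12290, 11)) = Rational(-12356, 11)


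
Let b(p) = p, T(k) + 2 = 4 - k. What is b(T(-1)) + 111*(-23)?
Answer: -2550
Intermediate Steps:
T(k) = 2 - k (T(k) = -2 + (4 - k) = 2 - k)
b(T(-1)) + 111*(-23) = (2 - 1*(-1)) + 111*(-23) = (2 + 1) - 2553 = 3 - 2553 = -2550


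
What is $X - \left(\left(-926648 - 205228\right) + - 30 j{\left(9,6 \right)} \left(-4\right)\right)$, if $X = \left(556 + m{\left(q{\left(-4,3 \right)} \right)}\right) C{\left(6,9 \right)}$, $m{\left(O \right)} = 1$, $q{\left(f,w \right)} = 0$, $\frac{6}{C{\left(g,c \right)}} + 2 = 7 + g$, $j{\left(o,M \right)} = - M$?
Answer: $\frac{12461898}{11} \approx 1.1329 \cdot 10^{6}$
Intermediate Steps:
$C{\left(g,c \right)} = \frac{6}{5 + g}$ ($C{\left(g,c \right)} = \frac{6}{-2 + \left(7 + g\right)} = \frac{6}{5 + g}$)
$X = \frac{3342}{11}$ ($X = \left(556 + 1\right) \frac{6}{5 + 6} = 557 \cdot \frac{6}{11} = \frac{3342}{11} \approx 303.82$)
$X - \left(\left(-926648 - 205228\right) + - 30 j{\left(9,6 \right)} \left(-4\right)\right) = \frac{3342}{11} - \left(\left(-926648 - 205228\right) + - 30 \left(\left(-1\right) 6\right) \left(-4\right)\right) = \frac{3342}{11} - \left(-1131876 + \left(-30\right) \left(-6\right) \left(-4\right)\right) = \frac{3342}{11} - \left(-1131876 + 180 \left(-4\right)\right) = \frac{3342}{11} - \left(-1131876 - 720\right) = \frac{3342}{11} - -1132596 = \frac{3342}{11} + 1132596 = \frac{12461898}{11}$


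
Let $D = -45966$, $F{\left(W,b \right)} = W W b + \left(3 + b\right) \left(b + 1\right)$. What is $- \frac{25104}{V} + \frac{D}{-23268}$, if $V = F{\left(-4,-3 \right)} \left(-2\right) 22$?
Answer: $- \frac{845555}{85316} \approx -9.9109$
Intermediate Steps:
$F{\left(W,b \right)} = b W^{2} + \left(1 + b\right) \left(3 + b\right)$ ($F{\left(W,b \right)} = W^{2} b + \left(3 + b\right) \left(1 + b\right) = b W^{2} + \left(1 + b\right) \left(3 + b\right)$)
$V = 2112$ ($V = \left(3 + \left(-3\right)^{2} + 4 \left(-3\right) - 3 \left(-4\right)^{2}\right) \left(-2\right) 22 = \left(3 + 9 - 12 - 48\right) \left(-2\right) 22 = \left(-48\right) \left(-2\right) 22 = 96 \cdot 22 = 2112$)
$- \frac{25104}{V} + \frac{D}{-23268} = - \frac{25104}{2112} - \frac{45966}{-23268} = \left(-25104\right) \frac{1}{2112} - - \frac{7661}{3878} = - \frac{523}{44} + \frac{7661}{3878} = - \frac{845555}{85316}$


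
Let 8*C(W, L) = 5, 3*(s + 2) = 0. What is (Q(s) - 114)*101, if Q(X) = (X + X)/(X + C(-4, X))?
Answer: -123422/11 ≈ -11220.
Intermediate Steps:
s = -2 (s = -2 + (1/3)*0 = -2 + 0 = -2)
C(W, L) = 5/8 (C(W, L) = (1/8)*5 = 5/8)
Q(X) = 2*X/(5/8 + X) (Q(X) = (X + X)/(X + 5/8) = (2*X)/(5/8 + X) = 2*X/(5/8 + X))
(Q(s) - 114)*101 = (16*(-2)/(5 + 8*(-2)) - 114)*101 = (16*(-2)/(5 - 16) - 114)*101 = (16*(-2)/(-11) - 114)*101 = (16*(-2)*(-1/11) - 114)*101 = (32/11 - 114)*101 = -1222/11*101 = -123422/11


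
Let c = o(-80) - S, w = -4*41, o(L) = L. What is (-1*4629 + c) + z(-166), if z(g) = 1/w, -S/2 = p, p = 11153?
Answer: 2885907/164 ≈ 17597.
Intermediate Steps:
S = -22306 (S = -2*11153 = -22306)
w = -164
c = 22226 (c = -80 - 1*(-22306) = -80 + 22306 = 22226)
z(g) = -1/164 (z(g) = 1/(-164) = -1/164)
(-1*4629 + c) + z(-166) = (-1*4629 + 22226) - 1/164 = (-4629 + 22226) - 1/164 = 17597 - 1/164 = 2885907/164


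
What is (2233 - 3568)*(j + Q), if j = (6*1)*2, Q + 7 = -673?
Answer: 891780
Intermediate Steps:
Q = -680 (Q = -7 - 673 = -680)
j = 12 (j = 6*2 = 12)
(2233 - 3568)*(j + Q) = (2233 - 3568)*(12 - 680) = -1335*(-668) = 891780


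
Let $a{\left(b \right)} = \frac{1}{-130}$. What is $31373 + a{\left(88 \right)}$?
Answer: $\frac{4078489}{130} \approx 31373.0$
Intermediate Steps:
$a{\left(b \right)} = - \frac{1}{130}$
$31373 + a{\left(88 \right)} = 31373 - \frac{1}{130} = \frac{4078489}{130}$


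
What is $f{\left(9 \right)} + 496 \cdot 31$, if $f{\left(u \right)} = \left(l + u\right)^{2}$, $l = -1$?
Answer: $15440$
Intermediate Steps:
$f{\left(u \right)} = \left(-1 + u\right)^{2}$
$f{\left(9 \right)} + 496 \cdot 31 = \left(-1 + 9\right)^{2} + 496 \cdot 31 = 8^{2} + 15376 = 64 + 15376 = 15440$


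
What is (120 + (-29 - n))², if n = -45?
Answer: 18496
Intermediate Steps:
(120 + (-29 - n))² = (120 + (-29 - 1*(-45)))² = (120 + (-29 + 45))² = (120 + 16)² = 136² = 18496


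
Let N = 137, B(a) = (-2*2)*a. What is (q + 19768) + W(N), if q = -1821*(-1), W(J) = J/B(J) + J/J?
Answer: 86359/4 ≈ 21590.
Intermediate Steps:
B(a) = -4*a
W(J) = ¾ (W(J) = J/((-4*J)) + J/J = J*(-1/(4*J)) + 1 = -¼ + 1 = ¾)
q = 1821
(q + 19768) + W(N) = (1821 + 19768) + ¾ = 21589 + ¾ = 86359/4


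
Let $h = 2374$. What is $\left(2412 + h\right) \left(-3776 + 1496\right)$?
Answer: $-10912080$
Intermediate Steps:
$\left(2412 + h\right) \left(-3776 + 1496\right) = \left(2412 + 2374\right) \left(-3776 + 1496\right) = 4786 \left(-2280\right) = -10912080$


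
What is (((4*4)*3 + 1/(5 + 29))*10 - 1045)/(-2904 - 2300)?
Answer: 2400/22117 ≈ 0.10851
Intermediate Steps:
(((4*4)*3 + 1/(5 + 29))*10 - 1045)/(-2904 - 2300) = ((16*3 + 1/34)*10 - 1045)/(-5204) = ((48 + 1/34)*10 - 1045)*(-1/5204) = ((1633/34)*10 - 1045)*(-1/5204) = (8165/17 - 1045)*(-1/5204) = -9600/17*(-1/5204) = 2400/22117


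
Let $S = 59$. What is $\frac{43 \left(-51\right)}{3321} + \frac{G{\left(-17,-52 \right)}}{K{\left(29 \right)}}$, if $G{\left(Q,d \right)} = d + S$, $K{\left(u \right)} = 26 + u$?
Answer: $- \frac{32456}{60885} \approx -0.53307$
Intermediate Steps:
$G{\left(Q,d \right)} = 59 + d$ ($G{\left(Q,d \right)} = d + 59 = 59 + d$)
$\frac{43 \left(-51\right)}{3321} + \frac{G{\left(-17,-52 \right)}}{K{\left(29 \right)}} = \frac{43 \left(-51\right)}{3321} + \frac{59 - 52}{26 + 29} = \left(-2193\right) \frac{1}{3321} + \frac{7}{55} = - \frac{731}{1107} + 7 \cdot \frac{1}{55} = - \frac{731}{1107} + \frac{7}{55} = - \frac{32456}{60885}$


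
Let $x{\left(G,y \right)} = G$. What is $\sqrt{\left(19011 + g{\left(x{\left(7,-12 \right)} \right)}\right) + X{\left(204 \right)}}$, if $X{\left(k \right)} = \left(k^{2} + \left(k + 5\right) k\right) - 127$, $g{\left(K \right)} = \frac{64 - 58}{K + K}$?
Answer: $\frac{\sqrt{5053685}}{7} \approx 321.15$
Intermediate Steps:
$g{\left(K \right)} = \frac{3}{K}$ ($g{\left(K \right)} = \frac{6}{2 K} = 6 \frac{1}{2 K} = \frac{3}{K}$)
$X{\left(k \right)} = -127 + k^{2} + k \left(5 + k\right)$ ($X{\left(k \right)} = \left(k^{2} + \left(5 + k\right) k\right) - 127 = \left(k^{2} + k \left(5 + k\right)\right) - 127 = -127 + k^{2} + k \left(5 + k\right)$)
$\sqrt{\left(19011 + g{\left(x{\left(7,-12 \right)} \right)}\right) + X{\left(204 \right)}} = \sqrt{\left(19011 + \frac{3}{7}\right) + \left(-127 + 2 \cdot 204^{2} + 5 \cdot 204\right)} = \sqrt{\left(19011 + 3 \cdot \frac{1}{7}\right) + \left(-127 + 2 \cdot 41616 + 1020\right)} = \sqrt{\left(19011 + \frac{3}{7}\right) + \left(-127 + 83232 + 1020\right)} = \sqrt{\frac{133080}{7} + 84125} = \sqrt{\frac{721955}{7}} = \frac{\sqrt{5053685}}{7}$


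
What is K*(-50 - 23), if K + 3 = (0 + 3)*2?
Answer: -219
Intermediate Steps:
K = 3 (K = -3 + (0 + 3)*2 = -3 + 3*2 = -3 + 6 = 3)
K*(-50 - 23) = 3*(-50 - 23) = 3*(-73) = -219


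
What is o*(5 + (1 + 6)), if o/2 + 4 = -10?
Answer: -336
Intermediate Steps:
o = -28 (o = -8 + 2*(-10) = -8 - 20 = -28)
o*(5 + (1 + 6)) = -28*(5 + (1 + 6)) = -28*(5 + 7) = -28*12 = -336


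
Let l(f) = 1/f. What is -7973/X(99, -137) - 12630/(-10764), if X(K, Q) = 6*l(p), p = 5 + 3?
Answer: -6356437/598 ≈ -10630.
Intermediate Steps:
p = 8
X(K, Q) = 3/4 (X(K, Q) = 6/8 = 6*(1/8) = 3/4)
-7973/X(99, -137) - 12630/(-10764) = -7973/3/4 - 12630/(-10764) = -7973*4/3 - 12630*(-1/10764) = -31892/3 + 2105/1794 = -6356437/598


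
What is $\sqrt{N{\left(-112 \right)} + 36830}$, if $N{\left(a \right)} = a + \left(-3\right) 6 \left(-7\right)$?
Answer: $2 \sqrt{9211} \approx 191.95$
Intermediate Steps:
$N{\left(a \right)} = 126 + a$ ($N{\left(a \right)} = a - -126 = a + 126 = 126 + a$)
$\sqrt{N{\left(-112 \right)} + 36830} = \sqrt{\left(126 - 112\right) + 36830} = \sqrt{14 + 36830} = \sqrt{36844} = 2 \sqrt{9211}$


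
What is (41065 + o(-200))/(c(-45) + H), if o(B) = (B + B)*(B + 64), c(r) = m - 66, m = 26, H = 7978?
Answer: 95465/7938 ≈ 12.026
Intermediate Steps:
c(r) = -40 (c(r) = 26 - 66 = -40)
o(B) = 2*B*(64 + B) (o(B) = (2*B)*(64 + B) = 2*B*(64 + B))
(41065 + o(-200))/(c(-45) + H) = (41065 + 2*(-200)*(64 - 200))/(-40 + 7978) = (41065 + 2*(-200)*(-136))/7938 = (41065 + 54400)*(1/7938) = 95465*(1/7938) = 95465/7938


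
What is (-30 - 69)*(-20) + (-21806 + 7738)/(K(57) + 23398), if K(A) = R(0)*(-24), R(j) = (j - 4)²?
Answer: 22776826/11507 ≈ 1979.4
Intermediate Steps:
R(j) = (-4 + j)²
K(A) = -384 (K(A) = (-4 + 0)²*(-24) = (-4)²*(-24) = 16*(-24) = -384)
(-30 - 69)*(-20) + (-21806 + 7738)/(K(57) + 23398) = (-30 - 69)*(-20) + (-21806 + 7738)/(-384 + 23398) = -99*(-20) - 14068/23014 = 1980 - 14068*1/23014 = 1980 - 7034/11507 = 22776826/11507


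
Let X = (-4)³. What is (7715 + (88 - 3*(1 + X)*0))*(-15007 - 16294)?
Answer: -244241703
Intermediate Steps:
X = -64
(7715 + (88 - 3*(1 + X)*0))*(-15007 - 16294) = (7715 + (88 - 3*(1 - 64)*0))*(-15007 - 16294) = (7715 + (88 - (-189)*0))*(-31301) = (7715 + (88 - 3*0))*(-31301) = (7715 + (88 + 0))*(-31301) = (7715 + 88)*(-31301) = 7803*(-31301) = -244241703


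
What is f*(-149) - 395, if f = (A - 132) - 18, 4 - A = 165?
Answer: 45944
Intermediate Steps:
A = -161 (A = 4 - 1*165 = 4 - 165 = -161)
f = -311 (f = (-161 - 132) - 18 = -293 - 18 = -311)
f*(-149) - 395 = -311*(-149) - 395 = 46339 - 395 = 45944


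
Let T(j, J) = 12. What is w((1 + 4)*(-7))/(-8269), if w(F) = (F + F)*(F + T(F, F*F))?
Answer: -1610/8269 ≈ -0.19470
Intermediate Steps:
w(F) = 2*F*(12 + F) (w(F) = (F + F)*(F + 12) = (2*F)*(12 + F) = 2*F*(12 + F))
w((1 + 4)*(-7))/(-8269) = (2*((1 + 4)*(-7))*(12 + (1 + 4)*(-7)))/(-8269) = (2*(5*(-7))*(12 + 5*(-7)))*(-1/8269) = (2*(-35)*(12 - 35))*(-1/8269) = (2*(-35)*(-23))*(-1/8269) = 1610*(-1/8269) = -1610/8269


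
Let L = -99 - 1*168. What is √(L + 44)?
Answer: I*√223 ≈ 14.933*I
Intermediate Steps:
L = -267 (L = -99 - 168 = -267)
√(L + 44) = √(-267 + 44) = √(-223) = I*√223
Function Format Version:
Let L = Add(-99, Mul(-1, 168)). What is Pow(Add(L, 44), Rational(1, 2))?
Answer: Mul(I, Pow(223, Rational(1, 2))) ≈ Mul(14.933, I)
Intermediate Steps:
L = -267 (L = Add(-99, -168) = -267)
Pow(Add(L, 44), Rational(1, 2)) = Pow(Add(-267, 44), Rational(1, 2)) = Pow(-223, Rational(1, 2)) = Mul(I, Pow(223, Rational(1, 2)))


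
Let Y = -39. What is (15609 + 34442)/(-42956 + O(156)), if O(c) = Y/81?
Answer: -1351377/1159825 ≈ -1.1652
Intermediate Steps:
O(c) = -13/27 (O(c) = -39/81 = -39*1/81 = -13/27)
(15609 + 34442)/(-42956 + O(156)) = (15609 + 34442)/(-42956 - 13/27) = 50051/(-1159825/27) = 50051*(-27/1159825) = -1351377/1159825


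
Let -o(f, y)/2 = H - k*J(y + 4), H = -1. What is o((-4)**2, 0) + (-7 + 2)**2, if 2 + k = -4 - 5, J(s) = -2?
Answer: 71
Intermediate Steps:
k = -11 (k = -2 + (-4 - 5) = -2 - 9 = -11)
o(f, y) = 46 (o(f, y) = -2*(-1 - (-11)*(-2)) = -2*(-1 - 1*22) = -2*(-1 - 22) = -2*(-23) = 46)
o((-4)**2, 0) + (-7 + 2)**2 = 46 + (-7 + 2)**2 = 46 + (-5)**2 = 46 + 25 = 71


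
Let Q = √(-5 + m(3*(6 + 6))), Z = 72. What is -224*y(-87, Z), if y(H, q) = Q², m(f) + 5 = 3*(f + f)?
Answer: -46144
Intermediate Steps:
m(f) = -5 + 6*f (m(f) = -5 + 3*(f + f) = -5 + 3*(2*f) = -5 + 6*f)
Q = √206 (Q = √(-5 + (-5 + 6*(3*(6 + 6)))) = √(-5 + (-5 + 6*(3*12))) = √(-5 + (-5 + 6*36)) = √(-5 + (-5 + 216)) = √(-5 + 211) = √206 ≈ 14.353)
y(H, q) = 206 (y(H, q) = (√206)² = 206)
-224*y(-87, Z) = -224*206 = -46144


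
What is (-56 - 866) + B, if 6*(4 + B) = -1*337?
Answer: -5893/6 ≈ -982.17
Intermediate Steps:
B = -361/6 (B = -4 + (-1*337)/6 = -4 + (1/6)*(-337) = -4 - 337/6 = -361/6 ≈ -60.167)
(-56 - 866) + B = (-56 - 866) - 361/6 = -922 - 361/6 = -5893/6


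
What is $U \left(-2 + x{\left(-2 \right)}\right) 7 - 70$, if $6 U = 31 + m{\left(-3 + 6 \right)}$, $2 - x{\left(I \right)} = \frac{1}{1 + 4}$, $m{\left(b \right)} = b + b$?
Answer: $- \frac{2359}{30} \approx -78.633$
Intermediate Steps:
$m{\left(b \right)} = 2 b$
$x{\left(I \right)} = \frac{9}{5}$ ($x{\left(I \right)} = 2 - \frac{1}{1 + 4} = 2 - \frac{1}{5} = \frac{9}{5}$)
$U = \frac{37}{6}$ ($U = \frac{31 + 2 \left(-3 + 6\right)}{6} = \frac{31 + 2 \cdot 3}{6} = \frac{31 + 6}{6} = \frac{1}{6} \cdot 37 = \frac{37}{6} \approx 6.1667$)
$U \left(-2 + x{\left(-2 \right)}\right) 7 - 70 = \frac{37 \left(-2 + \frac{9}{5}\right) 7}{6} - 70 = \frac{37 \left(\left(- \frac{1}{5}\right) 7\right)}{6} - 70 = \frac{37}{6} \left(- \frac{7}{5}\right) - 70 = - \frac{259}{30} - 70 = - \frac{2359}{30}$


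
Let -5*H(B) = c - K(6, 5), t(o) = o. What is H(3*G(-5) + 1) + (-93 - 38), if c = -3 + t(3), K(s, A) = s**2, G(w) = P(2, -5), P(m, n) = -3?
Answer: -619/5 ≈ -123.80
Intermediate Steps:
G(w) = -3
c = 0 (c = -3 + 3 = 0)
H(B) = 36/5 (H(B) = -(0 - 1*6**2)/5 = -(0 - 1*36)/5 = -(0 - 36)/5 = -1/5*(-36) = 36/5)
H(3*G(-5) + 1) + (-93 - 38) = 36/5 + (-93 - 38) = 36/5 - 131 = -619/5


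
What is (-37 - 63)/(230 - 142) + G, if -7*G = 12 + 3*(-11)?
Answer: 41/22 ≈ 1.8636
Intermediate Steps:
G = 3 (G = -(12 + 3*(-11))/7 = -(12 - 33)/7 = -⅐*(-21) = 3)
(-37 - 63)/(230 - 142) + G = (-37 - 63)/(230 - 142) + 3 = -100/88 + 3 = -100*1/88 + 3 = -25/22 + 3 = 41/22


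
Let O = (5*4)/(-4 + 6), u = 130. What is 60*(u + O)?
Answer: 8400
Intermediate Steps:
O = 10 (O = 20/2 = 20*(½) = 10)
60*(u + O) = 60*(130 + 10) = 60*140 = 8400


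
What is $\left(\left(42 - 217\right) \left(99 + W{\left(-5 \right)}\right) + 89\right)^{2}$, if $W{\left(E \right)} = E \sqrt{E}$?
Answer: $293251571 - 30163000 i \sqrt{5} \approx 2.9325 \cdot 10^{8} - 6.7447 \cdot 10^{7} i$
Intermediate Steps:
$W{\left(E \right)} = E^{\frac{3}{2}}$
$\left(\left(42 - 217\right) \left(99 + W{\left(-5 \right)}\right) + 89\right)^{2} = \left(\left(42 - 217\right) \left(99 + \left(-5\right)^{\frac{3}{2}}\right) + 89\right)^{2} = \left(- 175 \left(99 - 5 i \sqrt{5}\right) + 89\right)^{2} = \left(\left(-17325 + 875 i \sqrt{5}\right) + 89\right)^{2} = \left(-17236 + 875 i \sqrt{5}\right)^{2}$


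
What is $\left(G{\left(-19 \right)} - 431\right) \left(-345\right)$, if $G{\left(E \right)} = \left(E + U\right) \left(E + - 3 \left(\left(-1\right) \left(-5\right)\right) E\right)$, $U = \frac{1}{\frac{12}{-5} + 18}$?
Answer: $\frac{24523750}{13} \approx 1.8864 \cdot 10^{6}$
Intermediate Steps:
$U = \frac{5}{78}$ ($U = \frac{1}{12 \left(- \frac{1}{5}\right) + 18} = \frac{1}{- \frac{12}{5} + 18} = \frac{1}{\frac{78}{5}} = \frac{5}{78} \approx 0.064103$)
$G{\left(E \right)} = - 14 E \left(\frac{5}{78} + E\right)$ ($G{\left(E \right)} = \left(E + \frac{5}{78}\right) \left(E + - 3 \left(\left(-1\right) \left(-5\right)\right) E\right) = \left(\frac{5}{78} + E\right) \left(E + \left(-3\right) 5 E\right) = \left(\frac{5}{78} + E\right) \left(E - 15 E\right) = \left(\frac{5}{78} + E\right) \left(- 14 E\right) = - 14 E \left(\frac{5}{78} + E\right)$)
$\left(G{\left(-19 \right)} - 431\right) \left(-345\right) = \left(\left(- \frac{7}{39}\right) \left(-19\right) \left(5 + 78 \left(-19\right)\right) - 431\right) \left(-345\right) = \left(\left(- \frac{7}{39}\right) \left(-19\right) \left(5 - 1482\right) - 431\right) \left(-345\right) = \left(\left(- \frac{7}{39}\right) \left(-19\right) \left(-1477\right) - 431\right) \left(-345\right) = \left(- \frac{196441}{39} - 431\right) \left(-345\right) = \left(- \frac{213250}{39}\right) \left(-345\right) = \frac{24523750}{13}$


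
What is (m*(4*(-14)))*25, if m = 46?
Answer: -64400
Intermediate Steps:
(m*(4*(-14)))*25 = (46*(4*(-14)))*25 = (46*(-56))*25 = -2576*25 = -64400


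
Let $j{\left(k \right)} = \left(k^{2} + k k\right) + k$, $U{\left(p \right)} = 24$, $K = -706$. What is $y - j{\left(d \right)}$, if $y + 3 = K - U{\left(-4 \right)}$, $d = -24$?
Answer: $-1861$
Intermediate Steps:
$y = -733$ ($y = -3 - 730 = -733$)
$j{\left(k \right)} = k + 2 k^{2}$ ($j{\left(k \right)} = \left(k^{2} + k^{2}\right) + k = 2 k^{2} + k = k + 2 k^{2}$)
$y - j{\left(d \right)} = -733 - - 24 \left(1 + 2 \left(-24\right)\right) = -733 - - 24 \left(1 - 48\right) = -733 - \left(-24\right) \left(-47\right) = -733 - 1128 = -1861$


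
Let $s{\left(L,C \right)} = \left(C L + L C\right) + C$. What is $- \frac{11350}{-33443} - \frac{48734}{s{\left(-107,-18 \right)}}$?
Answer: $- \frac{793147631}{64110231} \approx -12.372$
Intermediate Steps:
$s{\left(L,C \right)} = C + 2 C L$ ($s{\left(L,C \right)} = \left(C L + C L\right) + C = 2 C L + C = C + 2 C L$)
$- \frac{11350}{-33443} - \frac{48734}{s{\left(-107,-18 \right)}} = - \frac{11350}{-33443} - \frac{48734}{\left(-18\right) \left(1 + 2 \left(-107\right)\right)} = \left(-11350\right) \left(- \frac{1}{33443}\right) - \frac{48734}{\left(-18\right) \left(1 - 214\right)} = \frac{11350}{33443} - \frac{48734}{\left(-18\right) \left(-213\right)} = \frac{11350}{33443} - \frac{48734}{3834} = \frac{11350}{33443} - \frac{24367}{1917} = - \frac{793147631}{64110231}$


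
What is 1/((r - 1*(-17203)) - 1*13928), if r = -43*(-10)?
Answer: 1/3705 ≈ 0.00026991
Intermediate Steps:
r = 430
1/((r - 1*(-17203)) - 1*13928) = 1/((430 - 1*(-17203)) - 1*13928) = 1/((430 + 17203) - 13928) = 1/(17633 - 13928) = 1/3705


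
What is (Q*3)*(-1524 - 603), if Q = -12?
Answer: 76572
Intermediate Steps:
(Q*3)*(-1524 - 603) = (-12*3)*(-1524 - 603) = -36*(-2127) = 76572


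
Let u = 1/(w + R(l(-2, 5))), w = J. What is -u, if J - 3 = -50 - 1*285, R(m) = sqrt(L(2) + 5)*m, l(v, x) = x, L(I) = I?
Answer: 332/110049 + 5*sqrt(7)/110049 ≈ 0.0031370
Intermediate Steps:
R(m) = m*sqrt(7) (R(m) = sqrt(2 + 5)*m = sqrt(7)*m = m*sqrt(7))
J = -332 (J = 3 + (-50 - 1*285) = 3 + (-50 - 285) = 3 - 335 = -332)
w = -332
u = 1/(-332 + 5*sqrt(7)) ≈ -0.0031370
-u = -(-332/110049 - 5*sqrt(7)/110049) = 332/110049 + 5*sqrt(7)/110049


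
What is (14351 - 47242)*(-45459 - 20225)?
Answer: 2160412444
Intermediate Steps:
(14351 - 47242)*(-45459 - 20225) = -32891*(-65684) = 2160412444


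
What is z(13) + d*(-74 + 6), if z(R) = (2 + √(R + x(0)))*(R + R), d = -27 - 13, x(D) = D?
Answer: 2772 + 26*√13 ≈ 2865.7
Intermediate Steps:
d = -40
z(R) = 2*R*(2 + √R) (z(R) = (2 + √(R + 0))*(R + R) = (2 + √R)*(2*R) = 2*R*(2 + √R))
z(13) + d*(-74 + 6) = 2*13*(2 + √13) - 40*(-74 + 6) = (52 + 26*√13) - 40*(-68) = (52 + 26*√13) + 2720 = 2772 + 26*√13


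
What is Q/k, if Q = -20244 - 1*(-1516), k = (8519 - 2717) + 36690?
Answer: -4682/10623 ≈ -0.44074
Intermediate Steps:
k = 42492 (k = 5802 + 36690 = 42492)
Q = -18728 (Q = -20244 + 1516 = -18728)
Q/k = -18728/42492 = -18728*1/42492 = -4682/10623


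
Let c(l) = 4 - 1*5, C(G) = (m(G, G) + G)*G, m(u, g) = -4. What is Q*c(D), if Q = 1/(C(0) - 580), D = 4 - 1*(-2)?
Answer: 1/580 ≈ 0.0017241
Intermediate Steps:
C(G) = G*(-4 + G) (C(G) = (-4 + G)*G = G*(-4 + G))
D = 6 (D = 4 + 2 = 6)
c(l) = -1 (c(l) = 4 - 5 = -1)
Q = -1/580 (Q = 1/(0*(-4 + 0) - 580) = 1/(0*(-4) - 580) = 1/(0 - 580) = 1/(-580) = -1/580 ≈ -0.0017241)
Q*c(D) = -1/580*(-1) = 1/580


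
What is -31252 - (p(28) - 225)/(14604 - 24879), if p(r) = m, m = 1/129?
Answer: -41423773724/1325475 ≈ -31252.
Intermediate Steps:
m = 1/129 ≈ 0.0077519
p(r) = 1/129
-31252 - (p(28) - 225)/(14604 - 24879) = -31252 - (1/129 - 225)/(14604 - 24879) = -31252 - (-29024)/(129*(-10275)) = -31252 - (-29024)*(-1)/(129*10275) = -31252 - 1*29024/1325475 = -31252 - 29024/1325475 = -41423773724/1325475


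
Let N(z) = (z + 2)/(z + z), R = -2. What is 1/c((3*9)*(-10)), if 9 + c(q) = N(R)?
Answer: -1/9 ≈ -0.11111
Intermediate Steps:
N(z) = (2 + z)/(2*z) (N(z) = (2 + z)/((2*z)) = (2 + z)*(1/(2*z)) = (2 + z)/(2*z))
c(q) = -9 (c(q) = -9 + (1/2)*(2 - 2)/(-2) = -9 + (1/2)*(-1/2)*0 = -9 + 0 = -9)
1/c((3*9)*(-10)) = 1/(-9) = -1/9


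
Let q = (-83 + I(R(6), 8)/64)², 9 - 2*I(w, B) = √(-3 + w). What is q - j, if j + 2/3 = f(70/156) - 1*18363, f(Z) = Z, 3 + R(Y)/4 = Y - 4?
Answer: 8064053027/319488 + 10615*I*√7/8192 ≈ 25241.0 + 3.4283*I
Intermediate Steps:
R(Y) = -28 + 4*Y (R(Y) = -12 + 4*(Y - 4) = -12 + 4*(-4 + Y) = -12 + (-16 + 4*Y) = -28 + 4*Y)
I(w, B) = 9/2 - √(-3 + w)/2
j = -1432331/78 (j = -⅔ + (70/156 - 1*18363) = -⅔ + (70*(1/156) - 18363) = -⅔ + (35/78 - 18363) = -⅔ - 1432279/78 = -1432331/78 ≈ -18363.)
q = (-10615/128 - I*√7/128)² (q = (-83 + (9/2 - √(-3 + (-28 + 4*6))/2)/64)² = (-83 + (9/2 - √(-3 + (-28 + 24))/2)*(1/64))² = (-83 + (9/2 - √(-3 - 4)/2)*(1/64))² = (-83 + (9/2 - I*√7/2)*(1/64))² = (-83 + (9/128 - I*√7/128))² = (-10615/128 - I*√7/128)² ≈ 6877.3 + 3.43*I)
q - j = (10615 + I*√7)²/16384 - 1*(-1432331/78) = (10615 + I*√7)²/16384 + 1432331/78 = 1432331/78 + (10615 + I*√7)²/16384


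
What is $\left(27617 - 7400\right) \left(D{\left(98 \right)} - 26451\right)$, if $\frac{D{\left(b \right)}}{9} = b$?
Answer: $-516928473$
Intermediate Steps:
$D{\left(b \right)} = 9 b$
$\left(27617 - 7400\right) \left(D{\left(98 \right)} - 26451\right) = \left(27617 - 7400\right) \left(9 \cdot 98 - 26451\right) = \left(27617 - 7400\right) \left(882 - 26451\right) = 20217 \left(-25569\right) = -516928473$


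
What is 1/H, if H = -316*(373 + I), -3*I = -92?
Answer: -3/382676 ≈ -7.8395e-6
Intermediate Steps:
I = 92/3 (I = -⅓*(-92) = 92/3 ≈ 30.667)
H = -382676/3 (H = -316*(373 + 92/3) = -316*1211/3 = -382676/3 ≈ -1.2756e+5)
1/H = 1/(-382676/3) = -3/382676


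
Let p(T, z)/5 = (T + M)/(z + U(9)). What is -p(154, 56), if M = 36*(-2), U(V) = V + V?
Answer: -205/37 ≈ -5.5405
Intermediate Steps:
U(V) = 2*V
M = -72
p(T, z) = 5*(-72 + T)/(18 + z) (p(T, z) = 5*((T - 72)/(z + 2*9)) = 5*((-72 + T)/(z + 18)) = 5*((-72 + T)/(18 + z)) = 5*(-72 + T)/(18 + z))
-p(154, 56) = -5*(-72 + 154)/(18 + 56) = -5*82/74 = -1*205/37 = -205/37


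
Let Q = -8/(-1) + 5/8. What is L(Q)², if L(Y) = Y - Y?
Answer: 0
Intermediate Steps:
Q = 69/8 (Q = -8*(-1) + 5*(⅛) = 8 + 5/8 = 69/8 ≈ 8.6250)
L(Y) = 0
L(Q)² = 0² = 0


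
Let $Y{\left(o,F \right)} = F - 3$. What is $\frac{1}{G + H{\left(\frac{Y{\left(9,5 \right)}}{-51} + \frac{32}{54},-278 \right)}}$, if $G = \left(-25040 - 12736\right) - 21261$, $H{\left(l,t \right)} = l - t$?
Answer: $- \frac{459}{26970127} \approx -1.7019 \cdot 10^{-5}$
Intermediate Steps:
$Y{\left(o,F \right)} = -3 + F$ ($Y{\left(o,F \right)} = F - 3 = -3 + F$)
$G = -59037$ ($G = \left(-25040 - 12736\right) - 21261 = -37776 - 21261 = -59037$)
$\frac{1}{G + H{\left(\frac{Y{\left(9,5 \right)}}{-51} + \frac{32}{54},-278 \right)}} = \frac{1}{-59037 + \left(\left(\frac{-3 + 5}{-51} + \frac{32}{54}\right) - -278\right)} = \frac{1}{-59037 + \left(\left(2 \left(- \frac{1}{51}\right) + 32 \cdot \frac{1}{54}\right) + 278\right)} = \frac{1}{-59037 + \left(\left(- \frac{2}{51} + \frac{16}{27}\right) + 278\right)} = \frac{1}{-59037 + \left(\frac{254}{459} + 278\right)} = \frac{1}{-59037 + \frac{127856}{459}} = \frac{1}{- \frac{26970127}{459}} = - \frac{459}{26970127}$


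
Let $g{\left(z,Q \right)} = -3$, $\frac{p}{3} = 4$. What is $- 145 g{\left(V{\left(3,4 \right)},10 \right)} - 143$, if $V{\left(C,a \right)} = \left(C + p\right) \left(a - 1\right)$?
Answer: $292$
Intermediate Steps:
$p = 12$ ($p = 3 \cdot 4 = 12$)
$V{\left(C,a \right)} = \left(-1 + a\right) \left(12 + C\right)$ ($V{\left(C,a \right)} = \left(C + 12\right) \left(a - 1\right) = \left(12 + C\right) \left(-1 + a\right) = \left(-1 + a\right) \left(12 + C\right)$)
$- 145 g{\left(V{\left(3,4 \right)},10 \right)} - 143 = \left(-145\right) \left(-3\right) - 143 = 435 - 143 = 292$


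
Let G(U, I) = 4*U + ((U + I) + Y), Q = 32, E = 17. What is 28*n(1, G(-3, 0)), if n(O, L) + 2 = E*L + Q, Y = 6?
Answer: -3444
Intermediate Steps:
G(U, I) = 6 + I + 5*U (G(U, I) = 4*U + ((U + I) + 6) = 4*U + ((I + U) + 6) = 4*U + (6 + I + U) = 6 + I + 5*U)
n(O, L) = 30 + 17*L (n(O, L) = -2 + (17*L + 32) = -2 + (32 + 17*L) = 30 + 17*L)
28*n(1, G(-3, 0)) = 28*(30 + 17*(6 + 0 + 5*(-3))) = 28*(30 + 17*(6 + 0 - 15)) = 28*(30 + 17*(-9)) = 28*(30 - 153) = 28*(-123) = -3444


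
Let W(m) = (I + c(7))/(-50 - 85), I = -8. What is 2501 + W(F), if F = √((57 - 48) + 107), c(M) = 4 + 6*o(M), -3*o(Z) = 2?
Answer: 337643/135 ≈ 2501.1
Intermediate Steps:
o(Z) = -⅔ (o(Z) = -⅓*2 = -⅔)
c(M) = 0 (c(M) = 4 + 6*(-⅔) = 4 - 4 = 0)
F = 2*√29 (F = √(9 + 107) = √116 = 2*√29 ≈ 10.770)
W(m) = 8/135 (W(m) = (-8 + 0)/(-50 - 85) = -8/(-135) = -8*(-1/135) = 8/135)
2501 + W(F) = 2501 + 8/135 = 337643/135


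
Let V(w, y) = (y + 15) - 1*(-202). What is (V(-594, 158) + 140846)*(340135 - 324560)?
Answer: 2199517075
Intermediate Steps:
V(w, y) = 217 + y (V(w, y) = (15 + y) + 202 = 217 + y)
(V(-594, 158) + 140846)*(340135 - 324560) = ((217 + 158) + 140846)*(340135 - 324560) = (375 + 140846)*15575 = 141221*15575 = 2199517075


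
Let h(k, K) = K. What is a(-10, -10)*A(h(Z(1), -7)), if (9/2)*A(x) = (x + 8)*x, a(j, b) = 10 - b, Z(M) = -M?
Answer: -280/9 ≈ -31.111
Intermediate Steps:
A(x) = 2*x*(8 + x)/9 (A(x) = 2*((x + 8)*x)/9 = 2*((8 + x)*x)/9 = 2*(x*(8 + x))/9 = 2*x*(8 + x)/9)
a(-10, -10)*A(h(Z(1), -7)) = (10 - 1*(-10))*((2/9)*(-7)*(8 - 7)) = (10 + 10)*((2/9)*(-7)*1) = 20*(-14/9) = -280/9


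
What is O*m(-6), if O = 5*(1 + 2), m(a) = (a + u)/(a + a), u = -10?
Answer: 20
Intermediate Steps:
m(a) = (-10 + a)/(2*a) (m(a) = (a - 10)/(a + a) = (-10 + a)/((2*a)) = (-10 + a)*(1/(2*a)) = (-10 + a)/(2*a))
O = 15 (O = 5*3 = 15)
O*m(-6) = 15*((½)*(-10 - 6)/(-6)) = 15*((½)*(-⅙)*(-16)) = 15*(4/3) = 20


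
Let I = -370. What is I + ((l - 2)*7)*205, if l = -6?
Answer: -11850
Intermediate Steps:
I + ((l - 2)*7)*205 = -370 + ((-6 - 2)*7)*205 = -370 - 8*7*205 = -370 - 56*205 = -370 - 11480 = -11850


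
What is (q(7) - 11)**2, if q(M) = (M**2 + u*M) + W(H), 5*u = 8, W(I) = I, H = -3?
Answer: 53361/25 ≈ 2134.4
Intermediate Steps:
u = 8/5 (u = (1/5)*8 = 8/5 ≈ 1.6000)
q(M) = -3 + M**2 + 8*M/5 (q(M) = (M**2 + 8*M/5) - 3 = -3 + M**2 + 8*M/5)
(q(7) - 11)**2 = ((-3 + 7**2 + (8/5)*7) - 11)**2 = ((-3 + 49 + 56/5) - 11)**2 = (286/5 - 11)**2 = (231/5)**2 = 53361/25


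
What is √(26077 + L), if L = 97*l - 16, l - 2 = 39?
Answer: √30038 ≈ 173.31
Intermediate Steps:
l = 41 (l = 2 + 39 = 41)
L = 3961 (L = 97*41 - 16 = 3977 - 16 = 3961)
√(26077 + L) = √(26077 + 3961) = √30038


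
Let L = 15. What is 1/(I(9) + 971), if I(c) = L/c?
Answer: 3/2918 ≈ 0.0010281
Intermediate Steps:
I(c) = 15/c
1/(I(9) + 971) = 1/(15/9 + 971) = 1/(15*(1/9) + 971) = 1/(5/3 + 971) = 1/(2918/3) = 3/2918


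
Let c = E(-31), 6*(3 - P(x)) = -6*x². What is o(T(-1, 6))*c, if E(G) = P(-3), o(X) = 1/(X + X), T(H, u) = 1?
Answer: 6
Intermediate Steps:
P(x) = 3 + x² (P(x) = 3 - (-1)*x² = 3 + x²)
o(X) = 1/(2*X)
E(G) = 12 (E(G) = 3 + (-3)² = 3 + 9 = 12)
c = 12
o(T(-1, 6))*c = ((½)/1)*12 = ((½)*1)*12 = (½)*12 = 6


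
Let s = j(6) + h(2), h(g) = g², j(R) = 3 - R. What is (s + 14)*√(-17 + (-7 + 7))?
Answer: 15*I*√17 ≈ 61.847*I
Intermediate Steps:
s = 1 (s = (3 - 1*6) + 2² = (3 - 6) + 4 = -3 + 4 = 1)
(s + 14)*√(-17 + (-7 + 7)) = (1 + 14)*√(-17 + (-7 + 7)) = 15*√(-17 + 0) = 15*√(-17) = 15*(I*√17) = 15*I*√17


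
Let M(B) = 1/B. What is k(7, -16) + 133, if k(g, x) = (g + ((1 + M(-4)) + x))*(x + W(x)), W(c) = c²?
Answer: -1847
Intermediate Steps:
k(g, x) = (x + x²)*(¾ + g + x) (k(g, x) = (g + ((1 + 1/(-4)) + x))*(x + x²) = (g + ((1 - ¼) + x))*(x + x²) = (g + (¾ + x))*(x + x²) = (¾ + g + x)*(x + x²) = (x + x²)*(¾ + g + x))
k(7, -16) + 133 = (¼)*(-16)*(3 + 4*7 + 4*(-16)² + 7*(-16) + 4*7*(-16)) + 133 = (¼)*(-16)*(3 + 28 + 4*256 - 112 - 448) + 133 = (¼)*(-16)*(3 + 28 + 1024 - 112 - 448) + 133 = (¼)*(-16)*495 + 133 = -1980 + 133 = -1847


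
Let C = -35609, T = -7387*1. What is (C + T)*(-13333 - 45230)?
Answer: 2517974748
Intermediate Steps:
T = -7387
(C + T)*(-13333 - 45230) = (-35609 - 7387)*(-13333 - 45230) = -42996*(-58563) = 2517974748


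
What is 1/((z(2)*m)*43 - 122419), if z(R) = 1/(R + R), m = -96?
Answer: -1/123451 ≈ -8.1004e-6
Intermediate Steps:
z(R) = 1/(2*R)
1/((z(2)*m)*43 - 122419) = 1/((((1/2)/2)*(-96))*43 - 122419) = 1/((((1/2)*(1/2))*(-96))*43 - 122419) = 1/(((1/4)*(-96))*43 - 122419) = 1/(-24*43 - 122419) = 1/(-1032 - 122419) = 1/(-123451) = -1/123451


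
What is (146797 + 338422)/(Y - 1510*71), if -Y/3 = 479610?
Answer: -485219/1546040 ≈ -0.31385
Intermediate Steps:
Y = -1438830 (Y = -3*479610 = -1438830)
(146797 + 338422)/(Y - 1510*71) = (146797 + 338422)/(-1438830 - 1510*71) = 485219/(-1438830 - 107210) = 485219/(-1546040) = 485219*(-1/1546040) = -485219/1546040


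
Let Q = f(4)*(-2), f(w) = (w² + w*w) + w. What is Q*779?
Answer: -56088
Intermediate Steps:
f(w) = w + 2*w² (f(w) = (w² + w²) + w = 2*w² + w = w + 2*w²)
Q = -72 (Q = (4*(1 + 2*4))*(-2) = (4*(1 + 8))*(-2) = (4*9)*(-2) = 36*(-2) = -72)
Q*779 = -72*779 = -56088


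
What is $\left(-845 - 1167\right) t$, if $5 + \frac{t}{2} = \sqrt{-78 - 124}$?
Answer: $20120 - 4024 i \sqrt{202} \approx 20120.0 - 57192.0 i$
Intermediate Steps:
$t = -10 + 2 i \sqrt{202}$ ($t = -10 + 2 \sqrt{-78 - 124} = -10 + 2 \sqrt{-202} = -10 + 2 i \sqrt{202} \approx -10.0 + 28.425 i$)
$\left(-845 - 1167\right) t = \left(-845 - 1167\right) \left(-10 + 2 i \sqrt{202}\right) = - 2012 \left(-10 + 2 i \sqrt{202}\right) = 20120 - 4024 i \sqrt{202}$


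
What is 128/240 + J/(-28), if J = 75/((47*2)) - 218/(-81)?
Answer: 435677/1065960 ≈ 0.40872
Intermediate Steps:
J = 26567/7614 (J = 75/94 - 218*(-1/81) = 75*(1/94) + 218/81 = 75/94 + 218/81 = 26567/7614 ≈ 3.4892)
128/240 + J/(-28) = 128/240 + (26567/7614)/(-28) = 128*(1/240) + (26567/7614)*(-1/28) = 8/15 - 26567/213192 = 435677/1065960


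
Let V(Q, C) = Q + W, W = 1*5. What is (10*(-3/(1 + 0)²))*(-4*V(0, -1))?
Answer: 600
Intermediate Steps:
W = 5
V(Q, C) = 5 + Q (V(Q, C) = Q + 5 = 5 + Q)
(10*(-3/(1 + 0)²))*(-4*V(0, -1)) = (10*(-3/(1 + 0)²))*(-4*(5 + 0)) = (10*(-3/(1²)))*(-4*5) = (10*(-3/1))*(-20) = (10*(-3*1))*(-20) = (10*(-3))*(-20) = -30*(-20) = 600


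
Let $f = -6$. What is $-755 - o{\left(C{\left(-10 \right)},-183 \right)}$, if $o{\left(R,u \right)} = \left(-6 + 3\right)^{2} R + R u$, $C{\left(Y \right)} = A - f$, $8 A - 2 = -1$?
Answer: $\frac{1243}{4} \approx 310.75$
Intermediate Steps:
$A = \frac{1}{8}$ ($A = \frac{1}{4} + \frac{1}{8} \left(-1\right) = \frac{1}{4} - \frac{1}{8} = \frac{1}{8} \approx 0.125$)
$C{\left(Y \right)} = \frac{49}{8}$ ($C{\left(Y \right)} = \frac{1}{8} - -6 = \frac{1}{8} + 6 = \frac{49}{8}$)
$o{\left(R,u \right)} = 9 R + R u$ ($o{\left(R,u \right)} = \left(-3\right)^{2} R + R u = 9 R + R u$)
$-755 - o{\left(C{\left(-10 \right)},-183 \right)} = -755 - \frac{49 \left(9 - 183\right)}{8} = -755 - \frac{49}{8} \left(-174\right) = -755 - - \frac{4263}{4} = -755 + \frac{4263}{4} = \frac{1243}{4}$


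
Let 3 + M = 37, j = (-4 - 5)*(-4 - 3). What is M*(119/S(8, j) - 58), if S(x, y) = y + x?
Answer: -135966/71 ≈ -1915.0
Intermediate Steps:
j = 63 (j = -9*(-7) = 63)
S(x, y) = x + y
M = 34 (M = -3 + 37 = 34)
M*(119/S(8, j) - 58) = 34*(119/(8 + 63) - 58) = 34*(119/71 - 58) = 34*(-3999/71) = -135966/71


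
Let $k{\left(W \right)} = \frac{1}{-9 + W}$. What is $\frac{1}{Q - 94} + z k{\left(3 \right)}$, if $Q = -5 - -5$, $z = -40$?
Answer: $\frac{1877}{282} \approx 6.656$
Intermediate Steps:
$Q = 0$ ($Q = -5 + 5 = 0$)
$\frac{1}{Q - 94} + z k{\left(3 \right)} = \frac{1}{0 - 94} - \frac{40}{-9 + 3} = \frac{1}{-94} - \frac{40}{-6} = - \frac{1}{94} - - \frac{20}{3} = - \frac{1}{94} + \frac{20}{3} = \frac{1877}{282}$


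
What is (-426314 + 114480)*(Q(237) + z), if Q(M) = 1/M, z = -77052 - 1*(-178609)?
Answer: -7505535664340/237 ≈ -3.1669e+10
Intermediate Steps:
z = 101557 (z = -77052 + 178609 = 101557)
(-426314 + 114480)*(Q(237) + z) = (-426314 + 114480)*(1/237 + 101557) = -311834*(1/237 + 101557) = -311834*24069010/237 = -7505535664340/237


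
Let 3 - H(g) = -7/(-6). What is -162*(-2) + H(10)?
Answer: 1955/6 ≈ 325.83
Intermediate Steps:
H(g) = 11/6 (H(g) = 3 - (-7)/(-6) = 3 - (-7)*(-1)/6 = 3 - 1*7/6 = 3 - 7/6 = 11/6)
-162*(-2) + H(10) = -162*(-2) + 11/6 = 324 + 11/6 = 1955/6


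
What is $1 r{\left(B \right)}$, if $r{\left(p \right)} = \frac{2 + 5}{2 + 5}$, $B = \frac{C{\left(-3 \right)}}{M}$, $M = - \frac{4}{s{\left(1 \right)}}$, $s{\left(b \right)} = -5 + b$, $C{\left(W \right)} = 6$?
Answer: $1$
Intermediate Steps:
$M = 1$ ($M = - \frac{4}{-5 + 1} = - \frac{4}{-4} = \left(-4\right) \left(- \frac{1}{4}\right) = 1$)
$B = 6$ ($B = \frac{6}{1} = 6 \cdot 1 = 6$)
$r{\left(p \right)} = 1$ ($r{\left(p \right)} = \frac{7}{7} = 7 \cdot \frac{1}{7} = 1$)
$1 r{\left(B \right)} = 1 \cdot 1 = 1$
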